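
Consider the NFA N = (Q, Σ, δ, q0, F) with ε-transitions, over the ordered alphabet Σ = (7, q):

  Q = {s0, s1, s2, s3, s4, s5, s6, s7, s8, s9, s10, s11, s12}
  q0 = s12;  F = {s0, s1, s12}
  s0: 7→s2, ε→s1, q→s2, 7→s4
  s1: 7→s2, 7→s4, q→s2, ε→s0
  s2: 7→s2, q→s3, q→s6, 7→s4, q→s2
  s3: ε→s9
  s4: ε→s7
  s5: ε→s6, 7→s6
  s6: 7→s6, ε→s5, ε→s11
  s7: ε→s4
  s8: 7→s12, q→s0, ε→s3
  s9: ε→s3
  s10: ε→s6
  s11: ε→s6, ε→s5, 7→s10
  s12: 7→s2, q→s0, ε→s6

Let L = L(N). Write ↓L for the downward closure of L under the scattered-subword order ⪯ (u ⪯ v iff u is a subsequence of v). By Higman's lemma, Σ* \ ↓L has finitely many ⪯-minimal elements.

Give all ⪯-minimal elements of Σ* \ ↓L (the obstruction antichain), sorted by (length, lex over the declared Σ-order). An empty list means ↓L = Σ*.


min(Σ*\↓L) = [7, qq].

|Q|=13, |F|=3, |δ|=32 (14 ε).
min D↑ (3 st, q0=0, F={1}): 0:7→1,q→2 1:7→1,q→1 2:7→1,q→1.
'7': N↓-sim [12, 9] end={s10,s11,s2,s3,s4,s5,s6,s7,s9} — reject; 1/1 del acc.
'qq': run [12, 11, 9] end={s10,s11,s2,s3,s4,s5,s6,s7,s9} — reject; 2/2 del acc.
2 obstructions.


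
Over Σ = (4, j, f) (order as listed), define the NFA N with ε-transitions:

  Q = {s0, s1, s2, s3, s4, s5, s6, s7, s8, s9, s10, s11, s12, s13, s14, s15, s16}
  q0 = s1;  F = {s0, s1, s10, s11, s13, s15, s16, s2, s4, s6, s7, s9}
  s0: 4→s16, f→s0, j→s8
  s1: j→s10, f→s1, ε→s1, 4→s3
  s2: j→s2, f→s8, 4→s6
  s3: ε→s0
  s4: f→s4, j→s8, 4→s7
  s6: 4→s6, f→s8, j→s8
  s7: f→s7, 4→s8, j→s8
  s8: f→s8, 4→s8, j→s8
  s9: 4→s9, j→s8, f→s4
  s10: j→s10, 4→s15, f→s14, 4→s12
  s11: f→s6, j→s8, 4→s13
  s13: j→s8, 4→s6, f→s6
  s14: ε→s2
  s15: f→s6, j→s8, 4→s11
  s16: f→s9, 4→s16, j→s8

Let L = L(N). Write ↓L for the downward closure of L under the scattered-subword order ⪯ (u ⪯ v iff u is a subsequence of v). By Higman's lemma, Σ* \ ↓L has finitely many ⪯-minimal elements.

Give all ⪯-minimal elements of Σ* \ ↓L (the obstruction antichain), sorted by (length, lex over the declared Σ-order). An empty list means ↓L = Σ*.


min(Σ*\↓L) = [4j, jff, 44ff44, j4444f].

|Q|=17, |F|=12, |δ|=43 (3 ε).
min D↑ (13 st, q0=0, F={4}): 0:4→1,j→2,f→0 1:4→3,j→4,f→1 2:4→5,j→2,f→6 3:4→3,j→4,f→7 4:4→4,j→4,f→4 5:4→8,j→4,f→9 6:4→9,j→6,f→4 7:4→7,j→4,f→10 8:4→11,j→4,f→9 9:4→9,j→4,f→4 10:4→12,j→4,f→10 11:4→9,j→4,f→9 12:4→4,j→4,f→12 (ε-aug+det+¬).
'4j': run [16, 12, 1] end={s8} rej; 2/2 deletions ∈↓L.
'jff': |S_i|=[16, 9, 4, 1] end={s8} rej; 3/3 single-dels accept.
'44ff44': N↓-sim [16, 12, 8, 5, 3, 2, 1] end={s8} ∉↓L; 6/6 single-dels accept.
'j4444f': |S_i|=[16, 9, 6, 4, 3, 2, 1] end={s8} ∉↓L; 6/6 deletions ∈↓L.
4 minimals (antichain).


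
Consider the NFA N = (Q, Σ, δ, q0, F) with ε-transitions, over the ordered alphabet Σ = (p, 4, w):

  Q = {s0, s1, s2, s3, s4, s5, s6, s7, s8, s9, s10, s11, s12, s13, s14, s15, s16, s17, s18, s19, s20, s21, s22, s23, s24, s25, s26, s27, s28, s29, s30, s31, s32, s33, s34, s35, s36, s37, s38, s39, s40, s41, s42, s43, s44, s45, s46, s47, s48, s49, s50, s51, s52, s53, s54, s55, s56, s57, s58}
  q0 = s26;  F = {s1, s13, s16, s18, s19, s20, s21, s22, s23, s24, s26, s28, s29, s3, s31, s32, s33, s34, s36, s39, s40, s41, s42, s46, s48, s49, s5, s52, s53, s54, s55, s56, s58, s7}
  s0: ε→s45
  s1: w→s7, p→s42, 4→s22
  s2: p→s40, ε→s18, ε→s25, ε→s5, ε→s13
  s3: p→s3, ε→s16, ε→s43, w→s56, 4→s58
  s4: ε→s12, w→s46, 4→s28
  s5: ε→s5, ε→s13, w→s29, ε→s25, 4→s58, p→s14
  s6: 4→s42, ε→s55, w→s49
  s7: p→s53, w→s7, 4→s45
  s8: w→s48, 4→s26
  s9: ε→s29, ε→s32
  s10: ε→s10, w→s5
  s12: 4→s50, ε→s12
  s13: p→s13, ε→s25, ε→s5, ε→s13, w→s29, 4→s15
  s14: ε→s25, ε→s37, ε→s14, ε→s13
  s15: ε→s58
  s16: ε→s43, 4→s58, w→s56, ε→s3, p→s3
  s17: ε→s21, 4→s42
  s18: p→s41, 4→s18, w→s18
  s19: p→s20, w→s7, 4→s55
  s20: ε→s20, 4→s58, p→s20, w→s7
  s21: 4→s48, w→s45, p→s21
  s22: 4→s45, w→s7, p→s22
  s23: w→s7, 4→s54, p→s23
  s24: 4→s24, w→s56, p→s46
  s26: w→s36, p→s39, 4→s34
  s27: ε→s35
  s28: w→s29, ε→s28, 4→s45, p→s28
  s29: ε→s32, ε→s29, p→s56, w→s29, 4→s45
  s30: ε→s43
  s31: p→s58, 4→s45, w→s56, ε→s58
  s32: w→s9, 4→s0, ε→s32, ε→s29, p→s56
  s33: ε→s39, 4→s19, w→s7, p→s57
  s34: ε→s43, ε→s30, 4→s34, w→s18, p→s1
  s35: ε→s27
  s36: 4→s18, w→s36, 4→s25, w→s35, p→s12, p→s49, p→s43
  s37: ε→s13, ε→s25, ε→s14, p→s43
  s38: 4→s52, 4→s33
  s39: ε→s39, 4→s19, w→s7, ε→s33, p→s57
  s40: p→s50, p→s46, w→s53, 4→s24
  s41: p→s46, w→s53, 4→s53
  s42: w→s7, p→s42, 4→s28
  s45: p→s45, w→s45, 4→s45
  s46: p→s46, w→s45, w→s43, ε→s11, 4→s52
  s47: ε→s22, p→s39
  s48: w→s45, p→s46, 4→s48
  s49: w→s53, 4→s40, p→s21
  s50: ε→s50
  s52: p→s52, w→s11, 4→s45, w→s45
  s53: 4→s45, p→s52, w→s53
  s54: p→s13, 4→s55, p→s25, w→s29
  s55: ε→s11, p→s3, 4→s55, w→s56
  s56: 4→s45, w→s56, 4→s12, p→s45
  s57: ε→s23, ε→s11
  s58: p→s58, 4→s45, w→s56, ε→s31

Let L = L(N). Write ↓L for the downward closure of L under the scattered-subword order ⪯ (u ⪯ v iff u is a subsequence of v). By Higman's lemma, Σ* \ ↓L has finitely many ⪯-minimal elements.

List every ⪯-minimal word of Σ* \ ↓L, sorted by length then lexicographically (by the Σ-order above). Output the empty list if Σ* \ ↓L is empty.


|Q|=59, |F|=34, |δ|=180 (52 ε).
min D↑ (30 st, q0=0, F={14}): 0:p→1,4→2,w→3 1:p→4,4→5,w→6 2:p→7,4→2,w→8 3:p→9,4→8,w→3 4:p→4,4→10,w→6 5:p→11,4→12,w→6 6:p→13,4→14,w→6 7:p→15,4→16,w→6 8:p→17,4→8,w→8 9:p→18,4→19,w→13 10:p→20,4→12,w→21 11:p→11,4→22,w→6 12:p→23,4→12,w→24 13:p→25,4→14,w→13 14:p→14,4→14,w→14 15:p→15,4→26,w→6 16:p→16,4→14,w→6 17:p→27,4→13,w→13 18:p→18,4→28,w→14 19:p→27,4→29,w→13 20:p→20,4→22,w→21 21:p→24,4→14,w→21 22:p→22,4→14,w→24 23:p→23,4→22,w→24 24:p→14,4→14,w→24 25:p→25,4→14,w→14 26:p→26,4→14,w→21 27:p→27,4→25,w→14 28:p→27,4→28,w→14 29:p→27,4→29,w→24 (ε-aug+det+¬).
'pw4': N↓-sim [49, 42, 13, 4] end={s0,s12,s45,s50} ∉↓L; 3/3 deletions ∈↓L.
'4p44': N↓-sim [49, 39, 30, 17, 4] end={s0,s12,s45,s50} ∉↓L; 4/4 single-dels accept.
'wppw': run [49, 25, 15, 8, 3] end={s11,s43,s45} ∉↓L; 4/4 deletions ∈↓L.
'p44wp': run [49, 42, 33, 17, 6, 1] end={s45} rej; 5/5 deletions ∈↓L.
'pp4wpp': run [49, 42, 34, 26, 10, 4, 1] end={s45} — reject; 6/6 del acc.
5 obstructions.

Antichain: [pw4, 4p44, wppw, p44wp, pp4wpp].


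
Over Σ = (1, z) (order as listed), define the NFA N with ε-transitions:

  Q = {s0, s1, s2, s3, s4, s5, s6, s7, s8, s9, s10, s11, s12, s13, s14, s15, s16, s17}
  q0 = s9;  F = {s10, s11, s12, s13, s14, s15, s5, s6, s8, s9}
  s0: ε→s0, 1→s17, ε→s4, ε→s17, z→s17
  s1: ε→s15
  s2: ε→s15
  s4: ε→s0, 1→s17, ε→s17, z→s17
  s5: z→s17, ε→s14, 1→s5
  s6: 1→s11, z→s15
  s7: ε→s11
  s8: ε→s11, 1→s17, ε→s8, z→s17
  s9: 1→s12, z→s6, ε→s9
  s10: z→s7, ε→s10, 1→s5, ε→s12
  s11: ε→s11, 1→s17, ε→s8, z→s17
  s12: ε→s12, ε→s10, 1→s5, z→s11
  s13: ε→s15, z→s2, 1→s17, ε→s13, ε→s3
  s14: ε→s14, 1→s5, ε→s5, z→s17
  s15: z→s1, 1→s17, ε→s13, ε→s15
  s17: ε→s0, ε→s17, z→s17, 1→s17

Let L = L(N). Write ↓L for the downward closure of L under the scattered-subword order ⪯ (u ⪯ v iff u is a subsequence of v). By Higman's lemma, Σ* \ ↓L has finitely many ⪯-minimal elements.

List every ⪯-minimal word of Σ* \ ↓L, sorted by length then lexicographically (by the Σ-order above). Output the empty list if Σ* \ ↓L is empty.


min(Σ*\↓L) = [11z, 1z1, 1zz, z11, z1z, zz1].

|Q|=18, |F|=10, |δ|=53 (27 ε).
min D↑ (7 st, q0=0, F={6}): 0:1→1,z→2 1:1→3,z→4 2:1→4,z→5 3:1→3,z→6 4:1→6,z→6 5:1→6,z→5 6:1→6,z→6 (ε-aug+det+¬).
'11z': run [17, 10, 5, 3] end={s0,s17,s4} rej; 3/3 single-dels accept.
'1z1': |S_i|=[17, 10, 6, 3] end={s0,s17,s4} rej; 3/3 single-dels accept.
'1zz': |S_i|=[17, 10, 6, 3] end={s0,s17,s4} — reject; 3/3 deletions ∈↓L.
'z11': N↓-sim [17, 12, 5, 3] end={s0,s17,s4} — reject; 3/3 deletions ∈↓L.
'z1z': run [17, 12, 5, 3] end={s0,s17,s4} ∉↓L; 3/3 del acc.
'zz1': N↓-sim [17, 12, 8, 3] end={s0,s17,s4} rej; 3/3 del acc.
6 obstructions.


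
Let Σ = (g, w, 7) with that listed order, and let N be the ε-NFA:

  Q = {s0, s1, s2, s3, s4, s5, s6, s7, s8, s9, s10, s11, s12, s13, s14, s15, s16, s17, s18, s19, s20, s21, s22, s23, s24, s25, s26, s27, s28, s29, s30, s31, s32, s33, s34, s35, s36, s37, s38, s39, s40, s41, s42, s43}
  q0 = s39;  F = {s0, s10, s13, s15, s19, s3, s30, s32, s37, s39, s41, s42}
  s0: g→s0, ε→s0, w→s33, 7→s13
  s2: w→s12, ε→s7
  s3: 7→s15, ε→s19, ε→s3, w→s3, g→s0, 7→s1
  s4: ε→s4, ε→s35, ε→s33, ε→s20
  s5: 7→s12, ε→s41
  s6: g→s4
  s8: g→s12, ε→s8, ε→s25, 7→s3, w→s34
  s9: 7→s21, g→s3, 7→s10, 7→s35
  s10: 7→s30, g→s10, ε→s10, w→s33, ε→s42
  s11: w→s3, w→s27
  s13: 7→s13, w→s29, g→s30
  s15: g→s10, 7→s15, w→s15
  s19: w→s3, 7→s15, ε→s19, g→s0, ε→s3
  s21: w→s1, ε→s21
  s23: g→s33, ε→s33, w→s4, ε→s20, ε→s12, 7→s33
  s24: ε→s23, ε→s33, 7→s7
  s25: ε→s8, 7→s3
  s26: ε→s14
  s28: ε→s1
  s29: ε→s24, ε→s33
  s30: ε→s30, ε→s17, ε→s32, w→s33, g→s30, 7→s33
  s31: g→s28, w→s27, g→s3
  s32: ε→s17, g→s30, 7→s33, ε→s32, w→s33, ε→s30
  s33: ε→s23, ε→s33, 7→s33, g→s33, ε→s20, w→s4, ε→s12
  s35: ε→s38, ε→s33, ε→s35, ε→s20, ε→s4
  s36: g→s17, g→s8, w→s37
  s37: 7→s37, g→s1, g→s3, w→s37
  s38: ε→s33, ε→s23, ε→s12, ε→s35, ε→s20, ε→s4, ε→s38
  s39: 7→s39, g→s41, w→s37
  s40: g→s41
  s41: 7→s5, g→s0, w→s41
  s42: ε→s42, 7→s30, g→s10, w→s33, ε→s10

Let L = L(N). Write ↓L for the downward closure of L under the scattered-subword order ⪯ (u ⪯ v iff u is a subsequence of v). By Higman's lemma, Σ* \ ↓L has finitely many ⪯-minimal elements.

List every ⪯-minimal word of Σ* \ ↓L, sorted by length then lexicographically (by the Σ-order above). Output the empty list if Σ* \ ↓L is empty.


min(Σ*\↓L) = [ggw, gg7g7, wg7g77].

|Q|=44, |F|=12, |δ|=116 (50 ε).
min D↑ (10 st, q0=0, F={5}): 0:g→1,w→2,7→0 1:g→3,w→1,7→1 2:g→4,w→2,7→2 3:g→3,w→5,7→6 4:g→3,w→4,7→7 5:g→5,w→5,7→5 6:g→8,w→5,7→6 7:g→9,w→7,7→7 8:g→8,w→5,7→5 9:g→9,w→5,7→8 (ε-aug+det+¬).
'ggw': |S_i|=[25, 23, 17, 10] end={s12,s20,s23,s24,s29,s33,s35,s38,s4,s7} ∉↓L; 3/3 single-dels accept.
'gg7g7': N↓-sim [25, 23, 17, 14, 10, 7] end={s12,s20,s23,s33,s35,s38,s4} ∉↓L; 5/5 deletions ∈↓L.
'wg7g77': run [25, 24, 21, 18, 12, 10, 7] end={s12,s20,s23,s33,s35,s38,s4} — reject; 6/6 del acc.
3 minimals (antichain).


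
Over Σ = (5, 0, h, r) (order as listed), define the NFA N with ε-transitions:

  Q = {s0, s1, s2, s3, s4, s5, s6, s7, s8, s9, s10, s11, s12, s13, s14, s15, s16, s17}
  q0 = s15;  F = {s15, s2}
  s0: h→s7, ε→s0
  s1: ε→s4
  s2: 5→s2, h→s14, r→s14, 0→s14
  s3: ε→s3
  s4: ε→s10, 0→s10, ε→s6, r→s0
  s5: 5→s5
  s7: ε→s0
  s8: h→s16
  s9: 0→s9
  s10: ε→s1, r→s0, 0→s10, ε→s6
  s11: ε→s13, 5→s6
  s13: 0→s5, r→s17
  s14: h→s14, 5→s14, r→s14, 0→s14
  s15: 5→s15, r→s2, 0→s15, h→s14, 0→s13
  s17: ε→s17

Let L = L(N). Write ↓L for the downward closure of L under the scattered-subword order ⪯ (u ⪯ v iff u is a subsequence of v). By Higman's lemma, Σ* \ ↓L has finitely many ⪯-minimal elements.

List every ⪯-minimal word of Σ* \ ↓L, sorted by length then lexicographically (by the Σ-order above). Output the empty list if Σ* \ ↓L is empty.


Antichain: [h, r0, rr].

|Q|=18, |F|=2, |δ|=34 (10 ε).
min D↑ (3 st, q0=0, F={1}): 0:5→0,0→0,h→1,r→2 1:5→1,0→1,h→1,r→1 2:5→2,0→1,h→1,r→1 [Hopcroft].
'h': N↓-sim [6, 1] end={s14} rej; 1/1 deletions ∈↓L.
'r0': N↓-sim [6, 3, 1] end={s14} — reject; 2/2 single-dels accept.
'rr': run [6, 3, 1] end={s14} ∉↓L; 2/2 deletions ∈↓L.
3 words, ⪯-incomp.


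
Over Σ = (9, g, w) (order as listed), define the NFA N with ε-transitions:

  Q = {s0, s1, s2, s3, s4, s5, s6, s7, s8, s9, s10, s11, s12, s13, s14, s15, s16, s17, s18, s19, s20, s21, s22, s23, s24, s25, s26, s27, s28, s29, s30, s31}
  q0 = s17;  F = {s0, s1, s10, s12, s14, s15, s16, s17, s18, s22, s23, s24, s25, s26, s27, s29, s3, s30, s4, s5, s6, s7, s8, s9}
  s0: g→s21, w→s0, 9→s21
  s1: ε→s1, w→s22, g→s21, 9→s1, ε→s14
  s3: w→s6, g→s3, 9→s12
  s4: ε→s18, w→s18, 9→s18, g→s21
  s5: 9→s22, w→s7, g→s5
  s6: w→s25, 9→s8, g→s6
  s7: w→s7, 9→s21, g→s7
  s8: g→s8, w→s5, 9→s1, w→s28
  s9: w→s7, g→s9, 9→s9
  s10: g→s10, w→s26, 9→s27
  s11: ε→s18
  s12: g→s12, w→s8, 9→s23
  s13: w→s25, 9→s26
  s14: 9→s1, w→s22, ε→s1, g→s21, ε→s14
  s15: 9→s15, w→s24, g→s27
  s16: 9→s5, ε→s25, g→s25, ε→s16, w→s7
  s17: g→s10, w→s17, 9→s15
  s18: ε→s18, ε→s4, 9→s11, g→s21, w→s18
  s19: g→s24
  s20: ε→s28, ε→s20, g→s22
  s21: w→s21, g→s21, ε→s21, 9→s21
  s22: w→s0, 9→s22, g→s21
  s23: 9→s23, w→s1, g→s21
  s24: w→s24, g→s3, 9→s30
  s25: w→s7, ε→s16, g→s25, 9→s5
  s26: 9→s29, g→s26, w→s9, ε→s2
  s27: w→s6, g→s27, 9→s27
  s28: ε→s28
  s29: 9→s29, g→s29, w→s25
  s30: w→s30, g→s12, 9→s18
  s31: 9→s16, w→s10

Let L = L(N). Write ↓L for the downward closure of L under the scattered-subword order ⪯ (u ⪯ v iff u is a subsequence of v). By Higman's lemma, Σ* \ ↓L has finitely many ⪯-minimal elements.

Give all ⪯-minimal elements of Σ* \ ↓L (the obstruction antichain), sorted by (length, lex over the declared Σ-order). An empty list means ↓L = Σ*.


Antichain: [9w99g, gwww9].

|Q|=32, |F|=24, |δ|=98 (16 ε).
min D↑ (22 st, q0=0, F={18}): 0:9→1,g→2,w→0 1:9→1,g→3,w→4 2:9→3,g→2,w→5 3:9→3,g→3,w→6 4:9→7,g→8,w→4 5:9→9,g→5,w→10 6:9→11,g→6,w→12 7:9→13,g→14,w→7 8:9→14,g→8,w→6 9:9→9,g→9,w→12 10:9→10,g→10,w→15 11:9→16,g→11,w→17 12:9→17,g→12,w→15 13:9→13,g→18,w→13 14:9→19,g→14,w→11 15:9→18,g→15,w→15 16:9→16,g→18,w→20 17:9→20,g→17,w→15 18:9→18,g→18,w→18 19:9→19,g→18,w→16 20:9→20,g→18,w→21 21:9→18,g→18,w→21.
'9w99g': run [28, 24, 20, 15, 9, 1] end={s21} ∉↓L; 5/5 single-dels accept.
'gwww9': |S_i|=[28, 21, 16, 9, 3, 1] end={s21} ∉↓L; 5/5 del acc.
2 obstructions.


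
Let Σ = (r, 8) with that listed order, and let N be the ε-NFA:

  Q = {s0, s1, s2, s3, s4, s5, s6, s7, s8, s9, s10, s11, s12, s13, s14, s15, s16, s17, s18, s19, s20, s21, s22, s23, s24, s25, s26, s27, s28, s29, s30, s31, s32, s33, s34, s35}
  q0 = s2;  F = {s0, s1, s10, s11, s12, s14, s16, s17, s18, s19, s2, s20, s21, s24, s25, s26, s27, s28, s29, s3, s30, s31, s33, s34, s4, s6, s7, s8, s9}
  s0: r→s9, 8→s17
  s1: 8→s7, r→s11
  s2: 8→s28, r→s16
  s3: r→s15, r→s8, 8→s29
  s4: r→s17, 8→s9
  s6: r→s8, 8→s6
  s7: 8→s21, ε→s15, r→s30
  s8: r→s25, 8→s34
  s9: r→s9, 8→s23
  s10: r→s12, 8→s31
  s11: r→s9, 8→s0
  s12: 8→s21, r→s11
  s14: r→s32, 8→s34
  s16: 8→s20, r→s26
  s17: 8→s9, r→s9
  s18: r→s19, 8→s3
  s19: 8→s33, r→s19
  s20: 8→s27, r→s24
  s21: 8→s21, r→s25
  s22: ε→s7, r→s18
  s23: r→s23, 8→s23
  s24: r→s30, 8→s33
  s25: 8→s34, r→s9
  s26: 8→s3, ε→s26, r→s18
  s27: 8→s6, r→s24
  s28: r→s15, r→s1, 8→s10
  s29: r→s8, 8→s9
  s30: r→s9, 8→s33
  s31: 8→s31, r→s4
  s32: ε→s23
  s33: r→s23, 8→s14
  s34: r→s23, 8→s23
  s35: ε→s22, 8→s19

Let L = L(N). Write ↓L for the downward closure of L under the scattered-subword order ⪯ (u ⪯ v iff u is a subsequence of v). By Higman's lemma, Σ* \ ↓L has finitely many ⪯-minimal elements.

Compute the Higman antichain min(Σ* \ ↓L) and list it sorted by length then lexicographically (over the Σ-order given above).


min(Σ*\↓L) = [r8r8r, 8rrr8, rrrr8r, rr8r88, rr8888, 888r88].

|Q|=36, |F|=29, |δ|=69 (5 ε).
min D↑ (30 st, q0=0, F={27}): 0:r→1,8→2 1:r→3,8→4 2:r→5,8→6 3:r→7,8→8 4:r→9,8→10 5:r→11,8→12 6:r→13,8→14 7:r→15,8→8 8:r→16,8→17 9:r→18,8→19 10:r→9,8→20 11:r→21,8→22 12:r→18,8→23 13:r→11,8→23 14:r→24,8→14 15:r→15,8→19 16:r→25,8→26 17:r→16,8→21 18:r→21,8→19 19:r→27,8→28 20:r→16,8→20 21:r→21,8→27 22:r→21,8→29 23:r→25,8→23 24:r→29,8→21 25:r→21,8→26 26:r→27,8→27 27:r→27,8→27 28:r→27,8→26 29:r→21,8→21.
'r8r8r': run [32, 28, 20, 11, 5, 2] end={s23,s32} — reject; 5/5 del acc.
'8rrr8': |S_i|=[32, 27, 19, 11, 3, 1] end={s23} — reject; 5/5 del acc.
'rrrr8r': N↓-sim [32, 28, 19, 14, 10, 5, 2] end={s23,s32} — reject; 6/6 del acc.
'rr8r88': run [32, 28, 19, 13, 7, 2, 1] end={s23} — reject; 6/6 deletions ∈↓L.
'rr8888': |S_i|=[32, 28, 19, 13, 9, 3, 1] end={s23} ∉↓L; 6/6 deletions ∈↓L.
'888r88': N↓-sim [32, 27, 23, 14, 8, 3, 1] end={s23} ∉↓L; 6/6 deletions ∈↓L.
6 minimals (antichain).


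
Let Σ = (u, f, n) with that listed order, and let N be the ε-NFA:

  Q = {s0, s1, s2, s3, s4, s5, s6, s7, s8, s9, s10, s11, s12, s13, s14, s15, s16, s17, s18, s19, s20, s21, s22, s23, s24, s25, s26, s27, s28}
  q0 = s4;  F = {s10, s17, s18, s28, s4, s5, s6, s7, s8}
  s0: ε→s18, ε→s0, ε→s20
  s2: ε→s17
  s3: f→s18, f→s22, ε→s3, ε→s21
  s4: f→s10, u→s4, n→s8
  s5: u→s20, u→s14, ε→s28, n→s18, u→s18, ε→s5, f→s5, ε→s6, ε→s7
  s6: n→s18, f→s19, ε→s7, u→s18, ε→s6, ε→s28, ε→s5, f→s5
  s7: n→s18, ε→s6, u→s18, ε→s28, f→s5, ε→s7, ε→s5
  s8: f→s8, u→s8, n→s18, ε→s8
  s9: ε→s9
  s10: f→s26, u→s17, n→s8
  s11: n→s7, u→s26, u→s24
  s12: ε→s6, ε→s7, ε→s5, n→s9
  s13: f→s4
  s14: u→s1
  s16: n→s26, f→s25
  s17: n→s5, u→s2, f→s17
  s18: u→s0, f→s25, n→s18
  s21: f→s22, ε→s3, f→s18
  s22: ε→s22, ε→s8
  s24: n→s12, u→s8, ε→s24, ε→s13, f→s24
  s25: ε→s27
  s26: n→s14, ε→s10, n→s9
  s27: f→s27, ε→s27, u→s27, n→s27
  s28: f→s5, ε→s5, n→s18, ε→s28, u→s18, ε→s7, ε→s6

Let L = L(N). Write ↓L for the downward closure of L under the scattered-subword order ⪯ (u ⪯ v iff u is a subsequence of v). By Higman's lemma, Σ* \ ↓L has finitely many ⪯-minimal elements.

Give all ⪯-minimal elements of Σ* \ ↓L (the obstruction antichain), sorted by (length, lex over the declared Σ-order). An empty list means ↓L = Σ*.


|Q|=29, |F|=9, |δ|=85 (35 ε).
min D↑ (7 st, q0=0, F={6}): 0:u→0,f→1,n→2 1:u→3,f→1,n→2 2:u→2,f→2,n→4 3:u→3,f→3,n→5 4:u→4,f→6,n→4 5:u→4,f→5,n→4 6:u→6,f→6,n→6.
'nnf': run [19, 14, 5, 2] end={s25,s27} — reject; 3/3 del acc.
'funuf': |S_i|=[19, 18, 15, 12, 7, 2] end={s25,s27} rej; 5/5 del acc.
2 words, ⪯-incomp.

A = [nnf, funuf].


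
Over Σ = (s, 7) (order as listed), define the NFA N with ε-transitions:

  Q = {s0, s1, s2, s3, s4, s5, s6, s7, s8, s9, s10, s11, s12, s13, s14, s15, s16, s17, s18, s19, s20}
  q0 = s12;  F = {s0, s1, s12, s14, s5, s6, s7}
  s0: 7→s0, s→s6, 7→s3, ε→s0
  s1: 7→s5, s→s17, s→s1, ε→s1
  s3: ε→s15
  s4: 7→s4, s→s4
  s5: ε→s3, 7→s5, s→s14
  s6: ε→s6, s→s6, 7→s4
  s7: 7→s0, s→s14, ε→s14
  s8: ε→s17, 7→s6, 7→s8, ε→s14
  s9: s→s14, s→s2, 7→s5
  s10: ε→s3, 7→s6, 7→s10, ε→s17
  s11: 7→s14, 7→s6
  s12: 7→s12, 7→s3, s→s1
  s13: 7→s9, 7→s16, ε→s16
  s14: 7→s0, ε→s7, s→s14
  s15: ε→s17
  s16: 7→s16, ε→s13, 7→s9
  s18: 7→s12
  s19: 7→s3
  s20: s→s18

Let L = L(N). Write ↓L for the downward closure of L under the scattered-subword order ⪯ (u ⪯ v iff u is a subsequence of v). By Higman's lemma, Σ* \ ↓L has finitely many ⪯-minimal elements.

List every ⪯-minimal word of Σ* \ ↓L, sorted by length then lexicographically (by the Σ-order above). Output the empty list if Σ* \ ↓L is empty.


|Q|=21, |F|=7, |δ|=49 (14 ε).
min D↑ (7 st, q0=0, F={6}): 0:s→1,7→0 1:s→1,7→2 2:s→3,7→2 3:s→3,7→4 4:s→5,7→4 5:s→5,7→6 6:s→6,7→6.
's7s7s7': N↓-sim [11, 10, 9, 8, 6, 2, 1] end={s4} rej; 6/6 single-dels accept.
1 words, ⪯-incomp.

A = [s7s7s7].


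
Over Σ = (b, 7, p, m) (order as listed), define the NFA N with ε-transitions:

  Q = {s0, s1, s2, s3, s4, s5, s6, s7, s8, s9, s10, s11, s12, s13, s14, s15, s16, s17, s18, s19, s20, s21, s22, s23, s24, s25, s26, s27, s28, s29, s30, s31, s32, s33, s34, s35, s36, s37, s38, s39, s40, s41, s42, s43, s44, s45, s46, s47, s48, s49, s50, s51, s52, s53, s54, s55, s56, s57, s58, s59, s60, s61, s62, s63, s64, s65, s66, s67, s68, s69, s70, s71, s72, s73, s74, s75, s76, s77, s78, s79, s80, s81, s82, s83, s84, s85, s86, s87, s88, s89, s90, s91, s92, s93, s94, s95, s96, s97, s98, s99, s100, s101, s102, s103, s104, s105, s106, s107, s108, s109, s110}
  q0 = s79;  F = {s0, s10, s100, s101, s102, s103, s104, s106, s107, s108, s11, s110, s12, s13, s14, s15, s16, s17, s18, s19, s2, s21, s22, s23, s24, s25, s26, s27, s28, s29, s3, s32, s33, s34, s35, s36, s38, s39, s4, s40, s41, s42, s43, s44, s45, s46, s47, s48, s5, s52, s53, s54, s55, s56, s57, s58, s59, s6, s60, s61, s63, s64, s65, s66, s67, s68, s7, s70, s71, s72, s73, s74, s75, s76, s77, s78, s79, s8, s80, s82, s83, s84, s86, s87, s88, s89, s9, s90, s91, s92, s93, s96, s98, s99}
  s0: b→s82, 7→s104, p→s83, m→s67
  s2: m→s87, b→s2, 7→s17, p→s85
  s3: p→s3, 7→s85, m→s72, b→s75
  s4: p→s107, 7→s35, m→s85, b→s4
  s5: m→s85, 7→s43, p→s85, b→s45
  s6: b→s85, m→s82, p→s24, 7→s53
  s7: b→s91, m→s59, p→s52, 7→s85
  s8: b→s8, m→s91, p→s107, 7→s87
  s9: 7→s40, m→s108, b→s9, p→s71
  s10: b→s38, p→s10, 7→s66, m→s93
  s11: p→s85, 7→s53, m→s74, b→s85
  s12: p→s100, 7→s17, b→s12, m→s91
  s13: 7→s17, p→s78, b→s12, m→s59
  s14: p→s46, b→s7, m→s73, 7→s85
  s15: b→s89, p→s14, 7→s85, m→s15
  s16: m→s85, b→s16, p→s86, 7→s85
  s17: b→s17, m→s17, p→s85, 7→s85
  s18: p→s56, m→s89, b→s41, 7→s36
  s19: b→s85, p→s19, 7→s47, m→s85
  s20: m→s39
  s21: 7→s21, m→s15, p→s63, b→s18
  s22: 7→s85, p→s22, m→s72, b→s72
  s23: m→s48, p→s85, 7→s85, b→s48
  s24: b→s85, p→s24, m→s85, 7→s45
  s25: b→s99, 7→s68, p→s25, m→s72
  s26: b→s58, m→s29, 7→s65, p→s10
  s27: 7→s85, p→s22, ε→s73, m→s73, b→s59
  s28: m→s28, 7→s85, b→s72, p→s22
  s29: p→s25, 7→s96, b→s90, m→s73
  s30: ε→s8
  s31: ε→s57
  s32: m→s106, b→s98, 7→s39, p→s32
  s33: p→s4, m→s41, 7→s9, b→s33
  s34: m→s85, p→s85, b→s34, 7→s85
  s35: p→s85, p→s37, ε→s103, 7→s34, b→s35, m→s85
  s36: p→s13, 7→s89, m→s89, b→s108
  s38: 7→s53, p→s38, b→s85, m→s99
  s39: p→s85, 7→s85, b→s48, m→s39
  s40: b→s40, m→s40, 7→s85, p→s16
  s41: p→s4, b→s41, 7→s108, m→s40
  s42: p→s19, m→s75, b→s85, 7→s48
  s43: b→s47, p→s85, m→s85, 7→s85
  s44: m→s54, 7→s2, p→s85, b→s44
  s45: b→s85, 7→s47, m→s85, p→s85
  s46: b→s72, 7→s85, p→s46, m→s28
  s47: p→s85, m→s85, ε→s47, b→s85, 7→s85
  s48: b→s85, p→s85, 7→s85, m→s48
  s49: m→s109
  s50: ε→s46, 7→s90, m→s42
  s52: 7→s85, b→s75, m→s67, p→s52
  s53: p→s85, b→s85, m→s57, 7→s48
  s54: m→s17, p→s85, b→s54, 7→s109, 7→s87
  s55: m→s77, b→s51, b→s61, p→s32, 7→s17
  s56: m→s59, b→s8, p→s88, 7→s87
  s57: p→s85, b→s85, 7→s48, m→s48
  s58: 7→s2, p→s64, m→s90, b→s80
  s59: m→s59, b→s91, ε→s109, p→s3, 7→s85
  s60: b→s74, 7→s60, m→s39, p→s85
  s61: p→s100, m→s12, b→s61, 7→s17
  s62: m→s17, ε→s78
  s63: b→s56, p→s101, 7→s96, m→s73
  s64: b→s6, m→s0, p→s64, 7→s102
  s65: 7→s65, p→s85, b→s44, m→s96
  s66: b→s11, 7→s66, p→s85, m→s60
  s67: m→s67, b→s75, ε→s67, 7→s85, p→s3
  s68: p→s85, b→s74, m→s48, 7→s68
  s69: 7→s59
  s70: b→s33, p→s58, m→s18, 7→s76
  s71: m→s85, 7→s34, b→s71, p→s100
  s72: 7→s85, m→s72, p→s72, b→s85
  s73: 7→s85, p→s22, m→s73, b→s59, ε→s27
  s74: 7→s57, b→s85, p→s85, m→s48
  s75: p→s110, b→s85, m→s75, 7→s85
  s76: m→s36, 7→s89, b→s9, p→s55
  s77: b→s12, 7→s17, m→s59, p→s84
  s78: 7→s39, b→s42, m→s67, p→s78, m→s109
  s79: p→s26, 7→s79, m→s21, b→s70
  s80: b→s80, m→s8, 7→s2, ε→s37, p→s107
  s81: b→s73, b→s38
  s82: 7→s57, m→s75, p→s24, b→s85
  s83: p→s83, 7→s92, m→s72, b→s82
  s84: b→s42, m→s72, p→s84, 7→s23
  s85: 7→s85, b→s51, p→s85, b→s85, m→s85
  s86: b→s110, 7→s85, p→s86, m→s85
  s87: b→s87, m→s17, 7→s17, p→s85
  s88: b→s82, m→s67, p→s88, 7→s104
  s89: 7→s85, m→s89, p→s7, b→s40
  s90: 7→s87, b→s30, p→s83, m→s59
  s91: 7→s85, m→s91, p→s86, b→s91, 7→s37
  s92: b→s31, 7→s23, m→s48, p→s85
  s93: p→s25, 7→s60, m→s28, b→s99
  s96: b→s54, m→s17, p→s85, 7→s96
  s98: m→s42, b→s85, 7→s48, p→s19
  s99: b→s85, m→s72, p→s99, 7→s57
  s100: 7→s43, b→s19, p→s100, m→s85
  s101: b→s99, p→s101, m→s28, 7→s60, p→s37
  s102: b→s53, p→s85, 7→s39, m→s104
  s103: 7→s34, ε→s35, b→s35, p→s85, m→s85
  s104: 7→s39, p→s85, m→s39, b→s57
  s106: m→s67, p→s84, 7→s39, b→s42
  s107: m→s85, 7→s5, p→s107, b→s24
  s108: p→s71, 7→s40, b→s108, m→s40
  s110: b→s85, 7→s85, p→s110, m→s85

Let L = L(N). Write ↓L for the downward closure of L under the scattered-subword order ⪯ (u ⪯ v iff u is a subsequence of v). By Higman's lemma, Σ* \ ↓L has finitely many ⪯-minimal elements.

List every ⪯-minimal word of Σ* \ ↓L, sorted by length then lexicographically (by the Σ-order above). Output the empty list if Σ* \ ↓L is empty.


|Q|=111, |F|=94, |δ|=407 (12 ε).
min D↑ (93 st, q0=0, F={25}): 0:b→1,7→0,p→2,m→3 1:b→4,7→5,p→6,m→7 2:b→6,7→8,p→9,m→10 3:b→7,7→3,p→11,m→12 4:b→4,7→13,p→14,m→15 5:b→13,7→16,p→17,m→18 6:b→19,7→20,p→21,m→22 7:b→15,7→18,p→23,m→16 8:b→24,7→8,p→25,m→26 9:b→27,7→28,p→9,m→29 10:b→22,7→26,p→30,m→31 11:b→23,7→26,p→32,m→31 12:b→16,7→25,p→33,m→12 13:b→13,7→34,p→35,m→36 14:b→14,7→37,p→38,m→25 15:b→15,7→36,p→14,m→34 16:b→34,7→25,p→39,m→16 17:b→40,7→41,p→42,m→43 18:b→36,7→16,p→44,m→16 19:b→19,7→20,p→38,m→45 20:b→20,7→41,p→25,m→46 21:b→47,7→48,p→21,m→49 22:b→45,7→46,p→50,m→51 23:b→45,7→46,p→52,m→51 24:b→24,7→20,p→25,m→53 25:b→25,7→25,p→25,m→25 26:b→53,7→26,p→25,m→41 27:b→25,7→54,p→27,m→55 28:b→56,7→28,p→25,m→57 29:b→55,7→57,p→30,m→58 30:b→55,7→59,p→30,m→60 31:b→51,7→25,p→61,m→31 32:b→55,7→57,p→32,m→58 33:b→39,7→25,p→62,m→31 34:b→34,7→25,p→63,m→34 35:b→35,7→64,p→65,m→25 36:b→36,7→34,p→35,m→34 37:b→37,7→64,p→25,m→25 38:b→66,7→67,p→38,m→25 39:b→68,7→25,p→69,m→51 40:b→40,7→41,p→65,m→70 41:b→41,7→25,p→25,m→41 42:b→71,7→72,p→42,m→73 43:b→70,7→41,p→74,m→51 44:b→70,7→41,p→75,m→51 45:b→45,7→46,p→38,m→68 46:b→46,7→41,p→25,m→41 47:b→25,7→54,p→66,m→76 48:b→54,7→72,p→25,m→77 49:b→76,7→77,p→50,m→78 50:b→76,7→79,p→50,m→60 51:b→68,7→25,p→80,m→51 52:b→76,7→77,p→52,m→78 53:b→53,7→46,p→25,m→41 54:b→25,7→81,p→25,m→82 55:b→25,7→82,p→55,m→60 56:b→25,7→54,p→25,m→83 57:b→83,7→57,p→25,m→72 58:b→60,7→25,p→61,m→58 59:b→83,7→59,p→25,m→81 60:b→25,7→25,p→60,m→60 61:b→60,7→25,p→61,m→60 62:b→60,7→25,p→62,m→58 63:b→63,7→25,p→84,m→25 64:b→64,7→25,p→25,m→25 65:b→85,7→86,p→65,m→25 66:b→25,7→87,p→66,m→25 67:b→87,7→86,p→25,m→25 68:b→68,7→25,p→84,m→68 69:b→88,7→25,p→69,m→78 70:b→70,7→41,p→65,m→68 71:b→25,7→81,p→85,m→89 72:b→81,7→25,p→25,m→72 73:b→89,7→72,p→74,m→78 74:b→89,7→90,p→74,m→60 75:b→89,7→72,p→75,m→78 76:b→25,7→82,p→66,m→88 77:b→82,7→72,p→25,m→72 78:b→88,7→25,p→80,m→78 79:b→82,7→90,p→25,m→81 80:b→88,7→25,p→80,m→60 81:b→25,7→25,p→25,m→81 82:b→25,7→81,p→25,m→81 83:b→25,7→82,p→25,m→81 84:b→91,7→25,p→84,m→25 85:b→25,7→92,p→85,m→25 86:b→92,7→25,p→25,m→25 87:b→25,7→92,p→25,m→25 88:b→25,7→25,p→91,m→88 89:b→25,7→81,p→85,m→88 90:b→81,7→25,p→25,m→81 91:b→25,7→25,p→91,m→25 92:b→25,7→25,p→25,m→25 [Hopcroft].
'p7p': run [100, 87, 32, 3] end={s37,s51,s85} — reject; 3/3 single-dels accept.
'mm7': |S_i|=[100, 77, 27, 3] end={s37,s51,s85} — reject; 3/3 del acc.
'bbpm': |S_i|=[100, 79, 45, 19, 2] end={s51,s85} ∉↓L; 4/4 del acc.
'b777': N↓-sim [100, 79, 54, 24, 3] end={s37,s51,s85} ∉↓L; 4/4 single-dels accept.
'ppbb': |S_i|=[100, 87, 54, 21, 2] end={s51,s85} rej; 4/4 single-dels accept.
'pmpmb': N↓-sim [100, 87, 53, 29, 6, 2] end={s51,s85} — reject; 5/5 single-dels accept.
6 words, ⪯-incomp.

min(Σ*\↓L) = [p7p, mm7, bbpm, b777, ppbb, pmpmb].


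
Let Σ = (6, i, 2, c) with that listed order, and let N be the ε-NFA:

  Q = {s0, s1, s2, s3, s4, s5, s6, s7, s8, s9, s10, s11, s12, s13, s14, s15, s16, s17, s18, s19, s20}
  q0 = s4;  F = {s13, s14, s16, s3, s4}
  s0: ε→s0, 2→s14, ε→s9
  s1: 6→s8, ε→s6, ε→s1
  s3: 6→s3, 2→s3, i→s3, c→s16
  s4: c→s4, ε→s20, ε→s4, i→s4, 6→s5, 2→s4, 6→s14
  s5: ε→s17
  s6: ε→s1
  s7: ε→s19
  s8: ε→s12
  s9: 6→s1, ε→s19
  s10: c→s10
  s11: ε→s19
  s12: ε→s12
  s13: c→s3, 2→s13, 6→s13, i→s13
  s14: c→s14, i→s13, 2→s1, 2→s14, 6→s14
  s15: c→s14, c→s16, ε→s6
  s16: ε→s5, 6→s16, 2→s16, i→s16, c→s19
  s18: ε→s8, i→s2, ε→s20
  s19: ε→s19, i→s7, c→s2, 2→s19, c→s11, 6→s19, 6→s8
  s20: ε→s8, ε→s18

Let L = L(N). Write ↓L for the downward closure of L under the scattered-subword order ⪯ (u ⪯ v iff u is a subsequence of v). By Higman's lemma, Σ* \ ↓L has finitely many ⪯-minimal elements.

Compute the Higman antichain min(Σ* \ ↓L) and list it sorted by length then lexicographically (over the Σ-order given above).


Antichain: [6iccc].

|Q|=21, |F|=5, |δ|=55 (20 ε).
min D↑ (6 st, q0=0, F={5}): 0:6→1,i→0,2→0,c→0 1:6→1,i→2,2→1,c→1 2:6→2,i→2,2→2,c→3 3:6→3,i→3,2→3,c→4 4:6→4,i→4,2→4,c→5 5:6→5,i→5,2→5,c→5 [Hopcroft].
'6iccc': run [17, 14, 11, 10, 9, 6] end={s11,s12,s19,s2,s7,s8} ∉↓L; 5/5 single-dels accept.
1 obstructions.


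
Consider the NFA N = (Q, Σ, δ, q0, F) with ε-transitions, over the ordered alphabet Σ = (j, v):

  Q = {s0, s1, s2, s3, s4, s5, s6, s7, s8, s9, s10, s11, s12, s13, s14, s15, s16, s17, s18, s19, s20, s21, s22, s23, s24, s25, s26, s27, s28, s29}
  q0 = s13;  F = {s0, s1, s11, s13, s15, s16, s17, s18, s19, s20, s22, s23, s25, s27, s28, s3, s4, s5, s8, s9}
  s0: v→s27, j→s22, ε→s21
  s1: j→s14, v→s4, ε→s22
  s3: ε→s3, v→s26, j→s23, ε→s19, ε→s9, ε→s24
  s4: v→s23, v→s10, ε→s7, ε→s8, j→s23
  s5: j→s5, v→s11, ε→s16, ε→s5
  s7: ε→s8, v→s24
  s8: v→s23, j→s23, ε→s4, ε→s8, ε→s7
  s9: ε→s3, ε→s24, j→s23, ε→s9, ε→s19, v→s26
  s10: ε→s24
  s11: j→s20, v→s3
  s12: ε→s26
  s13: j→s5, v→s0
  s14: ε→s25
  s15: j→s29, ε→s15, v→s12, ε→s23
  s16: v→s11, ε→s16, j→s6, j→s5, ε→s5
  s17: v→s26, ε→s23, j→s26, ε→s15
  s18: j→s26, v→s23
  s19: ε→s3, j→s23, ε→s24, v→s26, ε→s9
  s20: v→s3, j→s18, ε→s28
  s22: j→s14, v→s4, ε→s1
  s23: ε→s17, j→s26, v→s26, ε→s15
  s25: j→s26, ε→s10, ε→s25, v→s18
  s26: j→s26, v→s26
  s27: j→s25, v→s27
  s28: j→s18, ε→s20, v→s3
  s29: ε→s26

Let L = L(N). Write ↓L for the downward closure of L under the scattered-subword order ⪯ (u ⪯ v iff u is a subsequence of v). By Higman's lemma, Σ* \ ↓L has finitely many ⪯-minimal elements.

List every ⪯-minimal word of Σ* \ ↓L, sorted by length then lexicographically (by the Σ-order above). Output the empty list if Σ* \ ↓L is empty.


|Q|=30, |F|=20, |δ|=83 (38 ε).
min D↑ (13 st, q0=0, F={12}): 0:j→1,v→2 1:j→1,v→3 2:j→4,v→5 3:j→6,v→7 4:j→8,v→9 5:j→8,v→5 6:j→10,v→7 7:j→11,v→12 8:j→12,v→10 9:j→11,v→11 10:j→12,v→11 11:j→12,v→12 12:j→12,v→12 [Hopcroft].
'jvvv': |S_i|=[29, 25, 18, 11, 2] end={s12,s26} rej; 4/4 del acc.
'vjjj': N↓-sim [29, 25, 21, 11, 2] end={s26,s29} ∉↓L; 4/4 deletions ∈↓L.
'vvjj': N↓-sim [29, 25, 17, 10, 2] end={s26,s29} — reject; 4/4 del acc.
'vjvjv': |S_i|=[29, 25, 21, 15, 6, 2] end={s12,s26} ∉↓L; 5/5 del acc.
'vjvvj': N↓-sim [29, 25, 21, 15, 8, 2] end={s26,s29} ∉↓L; 5/5 del acc.
5 minimals (antichain).

Antichain: [jvvv, vjjj, vvjj, vjvjv, vjvvj].


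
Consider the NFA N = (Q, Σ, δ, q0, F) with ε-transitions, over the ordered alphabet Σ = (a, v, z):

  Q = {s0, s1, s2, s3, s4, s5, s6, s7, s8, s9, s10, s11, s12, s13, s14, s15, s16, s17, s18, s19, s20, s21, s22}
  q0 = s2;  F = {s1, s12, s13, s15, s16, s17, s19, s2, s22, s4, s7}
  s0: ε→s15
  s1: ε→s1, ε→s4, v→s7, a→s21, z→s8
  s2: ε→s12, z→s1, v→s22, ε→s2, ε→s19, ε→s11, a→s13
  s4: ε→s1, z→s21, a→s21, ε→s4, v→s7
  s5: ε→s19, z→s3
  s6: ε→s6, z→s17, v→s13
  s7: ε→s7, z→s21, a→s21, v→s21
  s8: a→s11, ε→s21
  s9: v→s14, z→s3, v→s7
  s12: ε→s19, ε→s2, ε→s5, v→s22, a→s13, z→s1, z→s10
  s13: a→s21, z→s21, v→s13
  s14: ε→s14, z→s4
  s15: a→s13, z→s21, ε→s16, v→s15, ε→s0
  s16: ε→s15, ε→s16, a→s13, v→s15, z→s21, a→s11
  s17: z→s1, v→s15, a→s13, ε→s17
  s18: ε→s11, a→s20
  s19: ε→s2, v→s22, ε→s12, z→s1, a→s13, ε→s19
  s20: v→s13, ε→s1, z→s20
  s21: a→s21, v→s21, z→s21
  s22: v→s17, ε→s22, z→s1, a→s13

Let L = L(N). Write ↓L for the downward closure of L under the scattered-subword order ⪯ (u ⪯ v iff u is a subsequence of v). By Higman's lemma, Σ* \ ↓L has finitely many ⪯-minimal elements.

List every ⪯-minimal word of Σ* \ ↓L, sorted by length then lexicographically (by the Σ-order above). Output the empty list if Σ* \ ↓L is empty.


min(Σ*\↓L) = [aa, az, za, zz, zvv, vvvz].

|Q|=23, |F|=11, |δ|=77 (28 ε).
min D↑ (8 st, q0=0, F={4}): 0:a→1,v→2,z→3 1:a→4,v→1,z→4 2:a→1,v→5,z→3 3:a→4,v→6,z→4 4:a→4,v→4,z→4 5:a→1,v→7,z→3 6:a→4,v→4,z→4 7:a→1,v→7,z→4.
'aa': N↓-sim [18, 3, 1] end={s21} ∉↓L; 2/2 single-dels accept.
'az': |S_i|=[18, 3, 1] end={s21} rej; 2/2 del acc.
'za': |S_i|=[18, 8, 2] end={s11,s21} rej; 2/2 single-dels accept.
'zz': run [18, 8, 3] end={s11,s21,s8} rej; 2/2 deletions ∈↓L.
'zvv': run [18, 8, 2, 1] end={s21} — reject; 3/3 single-dels accept.
'vvvz': run [18, 12, 11, 7, 1] end={s21} — reject; 4/4 deletions ∈↓L.
6 minimals (antichain).


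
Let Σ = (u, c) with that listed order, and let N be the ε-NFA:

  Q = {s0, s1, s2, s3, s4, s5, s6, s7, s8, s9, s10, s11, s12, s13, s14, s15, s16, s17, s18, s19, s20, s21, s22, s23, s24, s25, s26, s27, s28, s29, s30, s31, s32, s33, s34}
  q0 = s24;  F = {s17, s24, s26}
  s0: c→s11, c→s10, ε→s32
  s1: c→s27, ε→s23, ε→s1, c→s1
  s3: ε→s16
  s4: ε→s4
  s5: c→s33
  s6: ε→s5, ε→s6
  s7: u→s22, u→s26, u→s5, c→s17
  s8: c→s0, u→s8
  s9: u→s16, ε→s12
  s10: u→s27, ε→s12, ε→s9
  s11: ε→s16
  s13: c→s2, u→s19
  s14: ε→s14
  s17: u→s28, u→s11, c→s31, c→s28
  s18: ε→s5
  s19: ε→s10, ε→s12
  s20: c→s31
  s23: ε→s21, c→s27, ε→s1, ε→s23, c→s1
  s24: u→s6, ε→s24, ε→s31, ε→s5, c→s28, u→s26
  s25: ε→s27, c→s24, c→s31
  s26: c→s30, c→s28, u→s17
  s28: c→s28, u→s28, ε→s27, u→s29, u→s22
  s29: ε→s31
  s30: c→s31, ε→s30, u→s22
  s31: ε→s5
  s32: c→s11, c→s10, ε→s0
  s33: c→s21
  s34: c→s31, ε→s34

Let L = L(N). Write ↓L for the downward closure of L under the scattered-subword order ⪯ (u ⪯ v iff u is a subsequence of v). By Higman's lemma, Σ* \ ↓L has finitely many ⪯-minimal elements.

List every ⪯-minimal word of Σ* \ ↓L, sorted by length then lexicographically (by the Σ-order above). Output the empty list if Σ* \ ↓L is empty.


Antichain: [c, uuu].

|Q|=35, |F|=3, |δ|=68 (28 ε).
min D↑ (4 st, q0=0, F={2}): 0:u→1,c→2 1:u→3,c→2 2:u→2,c→2 3:u→2,c→2.
'c': run [15, 9] end={s21,s22,s27,s28,s29,s30,s31,s33,s5} ∉↓L; 1/1 deletions ∈↓L.
'uuu': run [15, 14, 11, 10] end={s11,s16,s21,s22,s27,s28,s29,s31,s33,s5} ∉↓L; 3/3 single-dels accept.
2 words, ⪯-incomp.


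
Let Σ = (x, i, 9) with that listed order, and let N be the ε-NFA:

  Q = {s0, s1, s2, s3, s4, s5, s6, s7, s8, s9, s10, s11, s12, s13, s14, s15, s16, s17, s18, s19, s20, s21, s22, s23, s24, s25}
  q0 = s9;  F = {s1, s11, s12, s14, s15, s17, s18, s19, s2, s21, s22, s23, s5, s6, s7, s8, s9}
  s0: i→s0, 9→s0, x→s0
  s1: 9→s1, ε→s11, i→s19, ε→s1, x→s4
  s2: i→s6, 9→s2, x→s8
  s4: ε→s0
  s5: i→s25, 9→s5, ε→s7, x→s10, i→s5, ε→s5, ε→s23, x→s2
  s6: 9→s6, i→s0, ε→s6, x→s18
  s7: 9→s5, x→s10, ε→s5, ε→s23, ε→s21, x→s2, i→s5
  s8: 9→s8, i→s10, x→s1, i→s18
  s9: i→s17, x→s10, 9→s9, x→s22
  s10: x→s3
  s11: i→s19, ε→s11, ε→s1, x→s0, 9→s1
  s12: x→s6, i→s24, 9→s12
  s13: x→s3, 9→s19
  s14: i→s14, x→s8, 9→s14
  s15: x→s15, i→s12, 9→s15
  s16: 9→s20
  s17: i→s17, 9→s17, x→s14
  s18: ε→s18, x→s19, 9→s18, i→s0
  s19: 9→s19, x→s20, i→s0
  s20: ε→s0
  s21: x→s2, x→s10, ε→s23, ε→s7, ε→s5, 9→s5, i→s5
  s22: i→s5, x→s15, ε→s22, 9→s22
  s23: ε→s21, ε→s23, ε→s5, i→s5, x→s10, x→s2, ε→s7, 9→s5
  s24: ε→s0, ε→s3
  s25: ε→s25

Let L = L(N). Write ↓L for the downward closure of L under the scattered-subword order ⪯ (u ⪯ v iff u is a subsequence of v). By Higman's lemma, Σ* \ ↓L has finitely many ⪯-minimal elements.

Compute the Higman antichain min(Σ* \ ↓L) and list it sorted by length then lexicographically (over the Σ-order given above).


A = [xxii, ixxxx].

|Q|=26, |F|=17, |δ|=90 (25 ε).
min D↑ (14 st, q0=0, F={10}): 0:x→1,i→2,9→0 1:x→3,i→4,9→1 2:x→5,i→2,9→2 3:x→3,i→6,9→3 4:x→7,i→4,9→4 5:x→8,i→5,9→5 6:x→9,i→10,9→6 7:x→8,i→9,9→7 8:x→11,i→12,9→8 9:x→12,i→10,9→9 10:x→10,i→10,9→10 11:x→10,i→13,9→11 12:x→13,i→10,9→12 13:x→10,i→10,9→13 (ε-aug+det+¬).
'xxii': |S_i|=[24, 22, 15, 9, 3] end={s0,s24,s3} ∉↓L; 4/4 del acc.
'ixxxx': N↓-sim [24, 21, 13, 10, 7, 3] end={s0,s20,s4} — reject; 5/5 deletions ∈↓L.
2 minimals (antichain).


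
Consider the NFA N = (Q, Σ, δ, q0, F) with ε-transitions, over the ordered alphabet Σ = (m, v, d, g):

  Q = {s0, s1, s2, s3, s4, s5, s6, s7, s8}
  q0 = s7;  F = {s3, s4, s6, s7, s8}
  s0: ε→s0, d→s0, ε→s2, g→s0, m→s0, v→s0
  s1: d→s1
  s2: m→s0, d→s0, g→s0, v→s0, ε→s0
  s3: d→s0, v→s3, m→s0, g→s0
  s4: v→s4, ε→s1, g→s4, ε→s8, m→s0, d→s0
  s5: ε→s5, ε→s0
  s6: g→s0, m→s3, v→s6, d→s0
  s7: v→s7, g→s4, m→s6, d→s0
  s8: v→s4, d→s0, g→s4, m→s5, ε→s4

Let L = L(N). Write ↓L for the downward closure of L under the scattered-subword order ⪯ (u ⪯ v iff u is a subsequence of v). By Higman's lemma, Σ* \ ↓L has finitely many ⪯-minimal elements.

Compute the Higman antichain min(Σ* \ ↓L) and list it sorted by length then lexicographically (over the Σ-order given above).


|Q|=9, |F|=5, |δ|=37 (8 ε).
min D↑ (5 st, q0=0, F={2}): 0:m→1,v→0,d→2,g→3 1:m→4,v→1,d→2,g→2 2:m→2,v→2,d→2,g→2 3:m→2,v→3,d→2,g→3 4:m→2,v→4,d→2,g→2 [Hopcroft].
'd': N↓-sim [9, 3] end={s0,s1,s2} — reject; 1/1 single-dels accept.
'mg': run [9, 5, 2] end={s0,s2} ∉↓L; 2/2 single-dels accept.
'gm': |S_i|=[9, 6, 3] end={s0,s2,s5} ∉↓L; 2/2 deletions ∈↓L.
'mmm': N↓-sim [9, 5, 3, 2] end={s0,s2} ∉↓L; 3/3 del acc.
4 minimals (antichain).

A = [d, mg, gm, mmm].
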